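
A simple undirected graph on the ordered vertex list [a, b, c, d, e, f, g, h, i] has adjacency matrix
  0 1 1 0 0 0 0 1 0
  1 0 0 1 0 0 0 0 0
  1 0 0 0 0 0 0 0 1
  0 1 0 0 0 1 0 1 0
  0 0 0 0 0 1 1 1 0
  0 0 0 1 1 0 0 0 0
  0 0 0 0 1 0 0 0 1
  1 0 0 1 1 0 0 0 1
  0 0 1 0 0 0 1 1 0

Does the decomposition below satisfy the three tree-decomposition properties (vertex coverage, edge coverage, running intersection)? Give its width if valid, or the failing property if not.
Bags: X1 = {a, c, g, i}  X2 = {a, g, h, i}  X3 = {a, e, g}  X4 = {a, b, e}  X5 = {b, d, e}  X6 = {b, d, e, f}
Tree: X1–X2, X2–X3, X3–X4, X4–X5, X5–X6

No — edge (h,e) lies in no bag.

A tree decomposition must satisfy three properties: every vertex lies in some bag; for every edge, both endpoints lie together in some bag; and for every vertex, the bags containing it form a connected subtree. Here edge (h,e) lies in no bag, so the decomposition is invalid.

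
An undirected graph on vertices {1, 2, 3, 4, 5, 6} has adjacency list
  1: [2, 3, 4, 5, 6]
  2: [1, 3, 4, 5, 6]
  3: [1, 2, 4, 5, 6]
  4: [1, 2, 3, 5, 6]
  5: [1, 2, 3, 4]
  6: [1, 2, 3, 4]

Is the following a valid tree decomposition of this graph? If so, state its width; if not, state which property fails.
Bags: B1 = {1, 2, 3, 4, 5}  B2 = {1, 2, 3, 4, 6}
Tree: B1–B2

Vertex coverage: the bags together contain {1, 2, 3, 4, 5, 6}, the full vertex set. Edge coverage: each edge of G has both endpoints in at least one bag. Running intersection: for every vertex, the bags containing it form a connected subtree. All three properties hold, so this is a valid tree decomposition of width max|bag| − 1 = 4, and hence tw(G) ≤ 4.

Yes; width 4.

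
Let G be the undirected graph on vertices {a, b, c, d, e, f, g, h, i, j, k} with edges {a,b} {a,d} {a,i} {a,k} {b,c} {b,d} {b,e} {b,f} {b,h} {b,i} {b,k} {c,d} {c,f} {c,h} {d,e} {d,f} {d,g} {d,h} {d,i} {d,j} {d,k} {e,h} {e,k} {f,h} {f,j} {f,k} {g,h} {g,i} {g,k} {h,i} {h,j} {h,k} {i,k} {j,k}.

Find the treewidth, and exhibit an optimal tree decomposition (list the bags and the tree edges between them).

Each bag holds 5 vertices, so the decomposition has width 4, which upper-bounds the treewidth. Conversely, {b, c, d, f, h} is a clique of size 5, and the vertices of any clique must share a bag in every tree decomposition; so some bag has ≥ 5 vertices and tw(G) ≥ 4. Therefore the treewidth is 4.

Treewidth 4.
Bags: B1 = {b, d, f, h, k}  B2 = {b, c, d, f, h}  B3 = {b, d, e, h, k}  B4 = {b, d, h, i, k}  B5 = {a, b, d, i, k}  B6 = {d, f, h, j, k}  B7 = {d, g, h, i, k}
Tree: B1–B2, B1–B3, B3–B4, B4–B5, B1–B6, B4–B7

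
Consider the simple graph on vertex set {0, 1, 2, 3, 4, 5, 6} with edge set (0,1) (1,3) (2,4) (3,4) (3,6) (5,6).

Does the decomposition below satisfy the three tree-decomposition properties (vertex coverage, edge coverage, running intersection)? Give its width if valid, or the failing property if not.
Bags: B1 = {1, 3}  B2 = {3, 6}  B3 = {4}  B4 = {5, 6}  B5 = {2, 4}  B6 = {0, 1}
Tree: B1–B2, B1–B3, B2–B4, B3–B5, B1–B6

No — edge (3,4) lies in no bag.

A tree decomposition must satisfy three properties: every vertex lies in some bag; for every edge, both endpoints lie together in some bag; and for every vertex, the bags containing it form a connected subtree. Here edge (3,4) lies in no bag, so the decomposition is invalid.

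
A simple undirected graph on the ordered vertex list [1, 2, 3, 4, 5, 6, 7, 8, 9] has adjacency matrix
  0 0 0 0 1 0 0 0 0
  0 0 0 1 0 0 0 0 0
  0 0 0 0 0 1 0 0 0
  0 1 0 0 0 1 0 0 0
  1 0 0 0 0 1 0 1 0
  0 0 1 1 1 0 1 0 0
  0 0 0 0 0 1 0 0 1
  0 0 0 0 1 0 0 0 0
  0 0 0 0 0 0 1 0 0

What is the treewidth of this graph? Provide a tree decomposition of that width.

The largest bag has 2 vertices, giving width 1; this decomposition certifies tw(G) ≤ 1. G has an edge, so its treewidth is at least 1. Hence tw(G) = 1 exactly.

Treewidth 1.
One such decomposition:
Bags: B1 = {6, 7}  B2 = {5, 6}  B3 = {3, 6}  B4 = {4, 6}  B5 = {7, 9}  B6 = {2, 4}  B7 = {1, 5}  B8 = {5, 8}
Tree: B1–B2, B1–B3, B1–B4, B1–B5, B4–B6, B2–B7, B7–B8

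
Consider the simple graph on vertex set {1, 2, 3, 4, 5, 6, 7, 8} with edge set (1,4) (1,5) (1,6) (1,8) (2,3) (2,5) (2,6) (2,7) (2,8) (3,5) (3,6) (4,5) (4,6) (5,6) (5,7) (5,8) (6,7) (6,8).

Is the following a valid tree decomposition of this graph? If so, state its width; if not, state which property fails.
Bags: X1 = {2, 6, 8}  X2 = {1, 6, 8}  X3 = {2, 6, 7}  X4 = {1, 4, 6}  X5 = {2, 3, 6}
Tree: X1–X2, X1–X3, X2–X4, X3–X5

No — vertex 5 appears in no bag.

A tree decomposition must satisfy three properties: every vertex lies in some bag; for every edge, both endpoints lie together in some bag; and for every vertex, the bags containing it form a connected subtree. Here vertex 5 appears in no bag, so the decomposition is invalid.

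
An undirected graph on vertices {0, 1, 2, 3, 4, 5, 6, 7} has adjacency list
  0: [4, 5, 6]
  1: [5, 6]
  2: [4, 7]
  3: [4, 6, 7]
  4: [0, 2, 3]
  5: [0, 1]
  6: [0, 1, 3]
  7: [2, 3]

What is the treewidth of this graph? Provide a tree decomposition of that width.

Every bag has size at most 3, so the width is 3 − 1 = 2 and tw(G) ≤ 2. The edges 1–5–0–6–1 form a cycle, so G is not a tree and its treewidth is at least 2. Therefore the treewidth is 2.

Treewidth 2.
One optimal decomposition is:
Bags: B1 = {1, 5, 6}  B2 = {0, 5, 6}  B3 = {0, 3, 6}  B4 = {0, 3, 4}  B5 = {3, 4, 7}  B6 = {2, 4, 7}
Tree: B1–B2, B2–B3, B3–B4, B4–B5, B5–B6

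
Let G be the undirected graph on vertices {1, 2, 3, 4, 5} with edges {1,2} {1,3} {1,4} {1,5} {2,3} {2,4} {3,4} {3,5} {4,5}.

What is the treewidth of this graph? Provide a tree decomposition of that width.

Every bag has size at most 4, so the width is 4 − 1 = 3 and tw(G) ≤ 3. For the lower bound, the 4 vertices {1, 2, 3, 4} are pairwise adjacent, and any tree decomposition puts a clique entirely inside one bag — forcing width ≥ 3. Hence tw(G) = 3 exactly.

Treewidth 3.
One such decomposition:
Bags: B1 = {1, 2, 3, 4}  B2 = {1, 3, 4, 5}
Tree: B1–B2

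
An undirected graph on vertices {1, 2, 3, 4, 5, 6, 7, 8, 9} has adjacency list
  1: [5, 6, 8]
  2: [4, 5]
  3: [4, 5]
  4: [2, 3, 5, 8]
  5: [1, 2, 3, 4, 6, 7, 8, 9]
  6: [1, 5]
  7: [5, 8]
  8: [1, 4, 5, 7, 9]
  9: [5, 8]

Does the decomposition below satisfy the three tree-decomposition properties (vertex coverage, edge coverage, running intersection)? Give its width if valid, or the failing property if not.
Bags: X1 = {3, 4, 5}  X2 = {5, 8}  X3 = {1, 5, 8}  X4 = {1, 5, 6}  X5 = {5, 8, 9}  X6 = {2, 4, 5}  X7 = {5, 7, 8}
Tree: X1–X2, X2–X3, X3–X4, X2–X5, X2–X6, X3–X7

No — edge (4,8) lies in no bag.

A tree decomposition must satisfy three properties: every vertex lies in some bag; for every edge, both endpoints lie together in some bag; and for every vertex, the bags containing it form a connected subtree. Here edge (4,8) lies in no bag, so the decomposition is invalid.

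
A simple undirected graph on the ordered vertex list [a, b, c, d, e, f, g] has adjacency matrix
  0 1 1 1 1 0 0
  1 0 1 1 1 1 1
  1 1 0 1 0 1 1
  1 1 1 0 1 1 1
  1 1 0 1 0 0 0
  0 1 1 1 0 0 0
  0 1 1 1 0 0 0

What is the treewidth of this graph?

A width-3 tree decomposition is:
Bags: B1 = {a, b, c, d}  B2 = {a, b, d, e}  B3 = {b, c, d, g}  B4 = {b, c, d, f}
Tree: B1–B2, B1–B3, B1–B4
Every bag has size at most 4, so the width is 4 − 1 = 3 and tw(G) ≤ 3. On the other hand G contains the 4-clique {a, b, d, e}. A clique must lie in a single bag of any decomposition, so no decomposition can have width below 3. Hence tw(G) = 3 exactly.

3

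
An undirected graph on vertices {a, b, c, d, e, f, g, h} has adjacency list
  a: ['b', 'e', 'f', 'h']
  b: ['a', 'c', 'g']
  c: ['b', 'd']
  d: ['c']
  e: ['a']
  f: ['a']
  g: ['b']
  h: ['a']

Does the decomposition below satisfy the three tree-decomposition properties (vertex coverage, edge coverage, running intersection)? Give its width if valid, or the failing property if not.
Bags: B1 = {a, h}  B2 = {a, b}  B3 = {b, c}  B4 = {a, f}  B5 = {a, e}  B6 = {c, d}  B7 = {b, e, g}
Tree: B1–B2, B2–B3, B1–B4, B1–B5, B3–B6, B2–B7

A tree decomposition must satisfy three properties: every vertex lies in some bag; for every edge, both endpoints lie together in some bag; and for every vertex, the bags containing it form a connected subtree. Here bags containing vertex e are not connected in the tree, so the decomposition is invalid.

No — bags containing vertex e are not connected in the tree.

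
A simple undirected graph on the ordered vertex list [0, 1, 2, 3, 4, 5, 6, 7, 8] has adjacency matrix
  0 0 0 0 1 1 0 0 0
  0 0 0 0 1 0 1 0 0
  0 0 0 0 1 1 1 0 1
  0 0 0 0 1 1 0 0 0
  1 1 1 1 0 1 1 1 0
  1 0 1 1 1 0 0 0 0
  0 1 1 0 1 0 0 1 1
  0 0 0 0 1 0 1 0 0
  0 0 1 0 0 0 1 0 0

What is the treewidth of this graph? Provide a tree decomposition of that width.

Treewidth 2.
Bags: B1 = {2, 4, 5}  B2 = {3, 4, 5}  B3 = {2, 4, 6}  B4 = {0, 4, 5}  B5 = {1, 4, 6}  B6 = {4, 6, 7}  B7 = {2, 6, 8}
Tree: B1–B2, B1–B3, B1–B4, B3–B5, B5–B6, B3–B7

The largest bag has 3 vertices, giving width 2; this decomposition certifies tw(G) ≤ 2. For the lower bound, the 3 vertices {2, 6, 8} are pairwise adjacent, and any tree decomposition puts a clique entirely inside one bag — forcing width ≥ 2. Therefore the treewidth is 2.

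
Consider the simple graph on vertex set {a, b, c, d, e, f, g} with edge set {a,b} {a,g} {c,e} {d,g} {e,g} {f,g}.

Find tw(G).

A width-1 tree decomposition is:
Bags: B1 = {a, g}  B2 = {a, b}  B3 = {f, g}  B4 = {d, g}  B5 = {e, g}  B6 = {c, e}
Tree: B1–B2, B1–B3, B1–B4, B3–B5, B5–B6
Every bag has size at most 2, so the width is 2 − 1 = 1 and tw(G) ≤ 1. G has an edge, so its treewidth is at least 1. Combining the bounds, tw(G) = 1.

1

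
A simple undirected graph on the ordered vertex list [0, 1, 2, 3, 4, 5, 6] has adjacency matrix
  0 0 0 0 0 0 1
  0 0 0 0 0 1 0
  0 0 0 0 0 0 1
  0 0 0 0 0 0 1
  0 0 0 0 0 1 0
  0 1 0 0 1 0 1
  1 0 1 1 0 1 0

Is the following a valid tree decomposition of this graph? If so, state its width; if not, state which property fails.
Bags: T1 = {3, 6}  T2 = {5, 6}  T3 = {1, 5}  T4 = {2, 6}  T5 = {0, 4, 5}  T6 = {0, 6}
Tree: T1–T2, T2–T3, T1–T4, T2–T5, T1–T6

A tree decomposition must satisfy three properties: every vertex lies in some bag; for every edge, both endpoints lie together in some bag; and for every vertex, the bags containing it form a connected subtree. Here bags containing vertex 0 are not connected in the tree, so the decomposition is invalid.

No — bags containing vertex 0 are not connected in the tree.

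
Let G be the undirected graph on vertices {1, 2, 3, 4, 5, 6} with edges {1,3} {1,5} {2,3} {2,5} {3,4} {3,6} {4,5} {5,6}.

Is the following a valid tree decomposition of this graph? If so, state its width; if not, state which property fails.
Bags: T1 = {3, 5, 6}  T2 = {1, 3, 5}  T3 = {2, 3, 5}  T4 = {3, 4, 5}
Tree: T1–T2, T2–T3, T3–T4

Yes; width 2.

Vertex coverage: the bags together contain {1, 2, 3, 4, 5, 6}, the full vertex set. Edge coverage: each edge of G has both endpoints in at least one bag. Running intersection: for every vertex, the bags containing it form a connected subtree. All three properties hold, so this is a valid tree decomposition of width max|bag| − 1 = 2, and hence tw(G) ≤ 2.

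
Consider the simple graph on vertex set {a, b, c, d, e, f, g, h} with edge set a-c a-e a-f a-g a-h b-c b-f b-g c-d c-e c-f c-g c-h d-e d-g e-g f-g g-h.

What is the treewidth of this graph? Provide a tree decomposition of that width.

Treewidth 3.
Bags: B1 = {a, c, g, h}  B2 = {a, c, f, g}  B3 = {a, c, e, g}  B4 = {c, d, e, g}  B5 = {b, c, f, g}
Tree: B1–B2, B2–B3, B3–B4, B2–B5

Each bag holds 4 vertices, so the decomposition has width 3, which upper-bounds the treewidth. Conversely, {c, d, e, g} is a clique of size 4, and the vertices of any clique must share a bag in every tree decomposition; so some bag has ≥ 4 vertices and tw(G) ≥ 3. The upper and lower bounds meet at 3, so that is the treewidth.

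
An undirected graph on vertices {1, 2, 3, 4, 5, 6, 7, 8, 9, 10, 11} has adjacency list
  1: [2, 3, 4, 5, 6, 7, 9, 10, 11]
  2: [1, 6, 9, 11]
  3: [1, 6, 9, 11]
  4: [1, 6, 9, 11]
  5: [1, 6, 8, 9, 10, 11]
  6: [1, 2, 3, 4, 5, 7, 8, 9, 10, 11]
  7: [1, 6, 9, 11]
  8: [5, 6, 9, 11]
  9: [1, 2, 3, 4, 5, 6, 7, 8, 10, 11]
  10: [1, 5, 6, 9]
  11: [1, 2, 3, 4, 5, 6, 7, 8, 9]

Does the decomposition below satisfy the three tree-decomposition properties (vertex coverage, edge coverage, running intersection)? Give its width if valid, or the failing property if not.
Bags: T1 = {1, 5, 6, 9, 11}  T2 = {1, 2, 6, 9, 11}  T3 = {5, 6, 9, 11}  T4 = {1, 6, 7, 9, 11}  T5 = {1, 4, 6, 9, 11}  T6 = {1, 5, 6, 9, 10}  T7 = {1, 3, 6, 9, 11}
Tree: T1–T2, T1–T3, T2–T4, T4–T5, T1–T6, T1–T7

A tree decomposition must satisfy three properties: every vertex lies in some bag; for every edge, both endpoints lie together in some bag; and for every vertex, the bags containing it form a connected subtree. Here vertex 8 appears in no bag, so the decomposition is invalid.

No — vertex 8 appears in no bag.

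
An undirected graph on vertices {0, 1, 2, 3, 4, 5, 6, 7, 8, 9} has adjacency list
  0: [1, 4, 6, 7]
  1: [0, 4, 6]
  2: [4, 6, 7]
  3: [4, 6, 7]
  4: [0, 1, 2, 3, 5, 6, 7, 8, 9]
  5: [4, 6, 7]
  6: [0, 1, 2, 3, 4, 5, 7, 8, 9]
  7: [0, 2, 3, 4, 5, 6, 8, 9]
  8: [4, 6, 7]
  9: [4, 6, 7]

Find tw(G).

3

A width-3 tree decomposition is:
Bags: B1 = {4, 6, 7, 8}  B2 = {4, 5, 6, 7}  B3 = {0, 4, 6, 7}  B4 = {4, 6, 7, 9}  B5 = {0, 1, 4, 6}  B6 = {2, 4, 6, 7}  B7 = {3, 4, 6, 7}
Tree: B1–B2, B1–B3, B2–B4, B3–B5, B3–B6, B2–B7
The largest bag has 4 vertices, giving width 3; this decomposition certifies tw(G) ≤ 3. Conversely, {0, 1, 4, 6} is a clique of size 4, and the vertices of any clique must share a bag in every tree decomposition; so some bag has ≥ 4 vertices and tw(G) ≥ 3. The upper and lower bounds meet at 3, so that is the treewidth.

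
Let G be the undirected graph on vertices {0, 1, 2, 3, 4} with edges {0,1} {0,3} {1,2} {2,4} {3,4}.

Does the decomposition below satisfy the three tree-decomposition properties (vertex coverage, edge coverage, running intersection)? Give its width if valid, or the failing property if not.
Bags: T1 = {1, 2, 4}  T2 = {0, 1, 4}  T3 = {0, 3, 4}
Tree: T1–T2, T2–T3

Yes; width 2.

Vertex coverage: the bags together contain {0, 1, 2, 3, 4}, the full vertex set. Edge coverage: each edge of G has both endpoints in at least one bag. Running intersection: for every vertex, the bags containing it form a connected subtree. All three properties hold, so this is a valid tree decomposition of width max|bag| − 1 = 2, and hence tw(G) ≤ 2.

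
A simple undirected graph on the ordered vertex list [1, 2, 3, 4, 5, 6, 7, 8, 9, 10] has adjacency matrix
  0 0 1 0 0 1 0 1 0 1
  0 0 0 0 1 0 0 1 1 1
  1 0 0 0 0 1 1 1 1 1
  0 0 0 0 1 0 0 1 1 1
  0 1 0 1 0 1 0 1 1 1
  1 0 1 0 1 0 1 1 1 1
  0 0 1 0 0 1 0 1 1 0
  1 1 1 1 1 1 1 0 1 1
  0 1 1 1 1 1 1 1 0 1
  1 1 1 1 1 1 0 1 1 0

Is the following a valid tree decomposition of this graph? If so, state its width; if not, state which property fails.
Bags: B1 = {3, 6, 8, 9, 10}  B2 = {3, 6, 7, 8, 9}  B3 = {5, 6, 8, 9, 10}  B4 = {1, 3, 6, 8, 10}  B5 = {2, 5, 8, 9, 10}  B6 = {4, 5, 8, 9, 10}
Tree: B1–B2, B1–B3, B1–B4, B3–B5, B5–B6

Yes; width 4.

Every vertex of G appears in some bag (union = {1, 2, 3, 4, 5, 6, 7, 8, 9, 10}); every edge is covered by a bag; and for each vertex v the set of bags containing v is connected in the bag tree. The decomposition is therefore valid. The largest bag has 5 vertices, so the width is 4.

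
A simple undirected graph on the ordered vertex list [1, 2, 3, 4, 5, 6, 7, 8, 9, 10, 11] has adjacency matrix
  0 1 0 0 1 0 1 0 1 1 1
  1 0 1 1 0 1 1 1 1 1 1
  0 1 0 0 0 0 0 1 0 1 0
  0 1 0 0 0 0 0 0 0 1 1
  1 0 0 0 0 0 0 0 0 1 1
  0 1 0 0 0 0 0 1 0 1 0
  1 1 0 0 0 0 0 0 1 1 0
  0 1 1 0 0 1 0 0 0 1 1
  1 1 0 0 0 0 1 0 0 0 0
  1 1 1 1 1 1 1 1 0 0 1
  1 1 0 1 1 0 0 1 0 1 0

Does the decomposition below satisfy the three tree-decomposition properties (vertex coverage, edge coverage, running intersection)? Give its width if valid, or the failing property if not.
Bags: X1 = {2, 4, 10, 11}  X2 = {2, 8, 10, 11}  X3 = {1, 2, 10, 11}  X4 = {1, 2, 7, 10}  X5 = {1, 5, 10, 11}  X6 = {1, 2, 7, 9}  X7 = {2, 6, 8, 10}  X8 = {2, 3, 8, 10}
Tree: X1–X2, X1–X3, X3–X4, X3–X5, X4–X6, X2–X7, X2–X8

Checking the three conditions: (i) the bags cover all of {1, 2, 3, 4, 5, 6, 7, 8, 9, 10, 11}; (ii) for each edge, some bag contains both endpoints; (iii) the bags containing any fixed vertex form a subtree. All hold, so the decomposition is valid with width 4 − 1 = 3.

Yes; width 3.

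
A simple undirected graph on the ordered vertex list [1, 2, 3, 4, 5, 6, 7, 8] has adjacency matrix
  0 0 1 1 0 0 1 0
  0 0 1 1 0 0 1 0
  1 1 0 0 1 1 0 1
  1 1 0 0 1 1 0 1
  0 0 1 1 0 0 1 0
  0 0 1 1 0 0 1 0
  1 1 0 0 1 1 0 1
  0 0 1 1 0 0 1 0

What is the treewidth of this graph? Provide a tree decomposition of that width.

Treewidth 3.
One such decomposition:
Bags: B1 = {3, 4, 7, 8}  B2 = {1, 3, 4, 7}  B3 = {3, 4, 6, 7}  B4 = {2, 3, 4, 7}  B5 = {3, 4, 5, 7}
Tree: B1–B2, B2–B3, B3–B4, B4–B5

Each bag holds 4 vertices, so the decomposition has width 3, which upper-bounds the treewidth. For the lower bound: the 4 vertex sets {3,8}, {1,4}, {7}, {6} are disjoint, each induces a connected subgraph, and every pair is joined by at least one edge of G. Contracting each set to a single vertex therefore yields K_{4} as a minor, and since treewidth is minor-monotone, tw(G) ≥ tw(K_{4}) = 3. Combining the bounds, tw(G) = 3.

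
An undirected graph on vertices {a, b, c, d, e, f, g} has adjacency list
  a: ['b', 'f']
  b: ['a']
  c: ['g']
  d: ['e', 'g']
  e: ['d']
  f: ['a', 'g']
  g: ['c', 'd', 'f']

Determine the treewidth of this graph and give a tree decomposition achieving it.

Treewidth 1.
Bags: B1 = {f, g}  B2 = {d, g}  B3 = {a, f}  B4 = {a, b}  B5 = {c, g}  B6 = {d, e}
Tree: B1–B2, B1–B3, B3–B4, B1–B5, B2–B6

The largest bag has 2 vertices, giving width 1; this decomposition certifies tw(G) ≤ 1. Any graph with an edge has treewidth ≥ 1, and G has the edge f–g. Hence tw(G) = 1 exactly.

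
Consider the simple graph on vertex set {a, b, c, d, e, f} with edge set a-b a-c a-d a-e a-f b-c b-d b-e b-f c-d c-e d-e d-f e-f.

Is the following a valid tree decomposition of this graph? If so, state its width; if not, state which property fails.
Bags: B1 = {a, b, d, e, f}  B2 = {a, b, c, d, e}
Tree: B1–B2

Yes; width 4.

Every vertex of G appears in some bag (union = {a, b, c, d, e, f}); every edge is covered by a bag; and for each vertex v the set of bags containing v is connected in the bag tree. The decomposition is therefore valid. The largest bag has 5 vertices, so the width is 4.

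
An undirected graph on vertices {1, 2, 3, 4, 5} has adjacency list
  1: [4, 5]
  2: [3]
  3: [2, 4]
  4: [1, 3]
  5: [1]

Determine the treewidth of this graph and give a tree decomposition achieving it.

The largest bag has 2 vertices, giving width 1; this decomposition certifies tw(G) ≤ 1. Since G has at least one edge (e.g. 2–3), it is not an edgeless graph, so tw(G) ≥ 1. The upper and lower bounds meet at 1, so that is the treewidth.

Treewidth 1.
Bags: B1 = {2, 3}  B2 = {3, 4}  B3 = {1, 4}  B4 = {1, 5}
Tree: B1–B2, B2–B3, B3–B4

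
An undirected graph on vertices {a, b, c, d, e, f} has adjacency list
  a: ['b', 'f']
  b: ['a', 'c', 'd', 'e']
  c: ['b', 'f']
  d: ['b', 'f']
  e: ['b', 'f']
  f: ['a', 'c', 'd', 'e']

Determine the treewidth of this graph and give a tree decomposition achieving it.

Treewidth 2.
Bags: B1 = {b, d, f}  B2 = {a, b, f}  B3 = {b, c, f}  B4 = {b, e, f}
Tree: B1–B2, B2–B3, B3–B4

Each bag holds 3 vertices, so the decomposition has width 2, which upper-bounds the treewidth. For the lower bound, G contains the cycle f–d–b–a–f, so G is not a forest; only forests have treewidth ≤ 1, hence tw(G) ≥ 2. Hence tw(G) = 2 exactly.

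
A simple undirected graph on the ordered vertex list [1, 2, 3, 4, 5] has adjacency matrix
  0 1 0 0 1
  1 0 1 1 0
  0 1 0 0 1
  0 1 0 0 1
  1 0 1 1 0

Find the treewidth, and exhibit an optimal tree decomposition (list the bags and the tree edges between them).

Treewidth 2.
Bags: B1 = {1, 2, 5}  B2 = {2, 4, 5}  B3 = {2, 3, 5}
Tree: B1–B2, B2–B3

Every bag has size at most 3, so the width is 3 − 1 = 2 and tw(G) ≤ 2. For the lower bound, G contains the cycle 2–1–5–4–2, so G is not a forest; only forests have treewidth ≤ 1, hence tw(G) ≥ 2. Hence tw(G) = 2 exactly.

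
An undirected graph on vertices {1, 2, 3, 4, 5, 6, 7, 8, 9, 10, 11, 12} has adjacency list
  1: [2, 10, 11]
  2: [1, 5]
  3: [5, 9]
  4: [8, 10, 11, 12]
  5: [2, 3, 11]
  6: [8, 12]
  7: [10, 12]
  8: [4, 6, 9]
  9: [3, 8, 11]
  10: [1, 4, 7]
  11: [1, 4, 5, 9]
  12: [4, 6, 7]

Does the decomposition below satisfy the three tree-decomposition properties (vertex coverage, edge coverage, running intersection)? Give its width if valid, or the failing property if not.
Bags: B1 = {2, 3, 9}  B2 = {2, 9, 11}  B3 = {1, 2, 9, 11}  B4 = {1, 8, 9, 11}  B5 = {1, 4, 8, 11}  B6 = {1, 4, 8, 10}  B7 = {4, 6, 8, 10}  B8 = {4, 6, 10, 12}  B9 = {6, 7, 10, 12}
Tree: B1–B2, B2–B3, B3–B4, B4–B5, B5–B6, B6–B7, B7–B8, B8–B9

A tree decomposition must satisfy three properties: every vertex lies in some bag; for every edge, both endpoints lie together in some bag; and for every vertex, the bags containing it form a connected subtree. Here vertex 5 appears in no bag, so the decomposition is invalid.

No — vertex 5 appears in no bag.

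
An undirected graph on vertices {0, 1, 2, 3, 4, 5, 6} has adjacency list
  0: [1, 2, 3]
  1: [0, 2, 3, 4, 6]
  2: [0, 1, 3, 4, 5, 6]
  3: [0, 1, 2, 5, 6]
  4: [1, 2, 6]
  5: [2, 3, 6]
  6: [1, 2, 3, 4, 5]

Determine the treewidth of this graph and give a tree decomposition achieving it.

The largest bag has 4 vertices, giving width 3; this decomposition certifies tw(G) ≤ 3. On the other hand G contains the 4-clique {0, 1, 2, 3}. A clique must lie in a single bag of any decomposition, so no decomposition can have width below 3. Therefore the treewidth is 3.

Treewidth 3.
One optimal decomposition is:
Bags: B1 = {2, 3, 5, 6}  B2 = {1, 2, 3, 6}  B3 = {1, 2, 4, 6}  B4 = {0, 1, 2, 3}
Tree: B1–B2, B2–B3, B2–B4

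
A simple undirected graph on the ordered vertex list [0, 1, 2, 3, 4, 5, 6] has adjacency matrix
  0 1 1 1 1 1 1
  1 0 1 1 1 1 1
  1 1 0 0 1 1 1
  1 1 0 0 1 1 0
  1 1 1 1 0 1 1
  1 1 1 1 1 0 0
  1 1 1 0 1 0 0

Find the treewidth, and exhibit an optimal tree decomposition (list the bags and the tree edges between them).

Each bag holds 5 vertices, so the decomposition has width 4, which upper-bounds the treewidth. On the other hand G contains the 5-clique {0, 1, 2, 4, 5}. A clique must lie in a single bag of any decomposition, so no decomposition can have width below 4. The upper and lower bounds meet at 4, so that is the treewidth.

Treewidth 4.
One such decomposition:
Bags: B1 = {0, 1, 2, 4, 6}  B2 = {0, 1, 2, 4, 5}  B3 = {0, 1, 3, 4, 5}
Tree: B1–B2, B2–B3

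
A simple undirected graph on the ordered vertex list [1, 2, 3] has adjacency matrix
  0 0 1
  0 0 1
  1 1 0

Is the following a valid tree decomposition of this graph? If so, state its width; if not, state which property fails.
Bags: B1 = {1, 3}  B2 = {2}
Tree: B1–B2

No — edge (3,2) lies in no bag.

A tree decomposition must satisfy three properties: every vertex lies in some bag; for every edge, both endpoints lie together in some bag; and for every vertex, the bags containing it form a connected subtree. Here edge (3,2) lies in no bag, so the decomposition is invalid.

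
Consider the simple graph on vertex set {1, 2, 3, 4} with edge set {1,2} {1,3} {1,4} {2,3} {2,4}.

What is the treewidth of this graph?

A width-2 tree decomposition is:
Bags: B1 = {1, 2, 3}  B2 = {1, 2, 4}
Tree: B1–B2
Every bag has size at most 3, so the width is 3 − 1 = 2 and tw(G) ≤ 2. Conversely, {1, 2, 3} is a clique of size 3, and the vertices of any clique must share a bag in every tree decomposition; so some bag has ≥ 3 vertices and tw(G) ≥ 2. The upper and lower bounds meet at 2, so that is the treewidth.

2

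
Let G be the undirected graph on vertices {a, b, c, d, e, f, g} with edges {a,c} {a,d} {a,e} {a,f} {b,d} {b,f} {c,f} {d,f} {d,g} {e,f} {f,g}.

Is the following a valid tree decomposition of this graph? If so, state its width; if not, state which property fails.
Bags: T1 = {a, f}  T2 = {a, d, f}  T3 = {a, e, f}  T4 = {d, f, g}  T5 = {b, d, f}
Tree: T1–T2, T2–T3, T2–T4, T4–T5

A tree decomposition must satisfy three properties: every vertex lies in some bag; for every edge, both endpoints lie together in some bag; and for every vertex, the bags containing it form a connected subtree. Here vertex c appears in no bag, so the decomposition is invalid.

No — vertex c appears in no bag.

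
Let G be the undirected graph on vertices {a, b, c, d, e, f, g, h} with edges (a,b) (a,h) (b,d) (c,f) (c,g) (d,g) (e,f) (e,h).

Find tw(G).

2

A width-2 tree decomposition is:
Bags: B1 = {a, b, h}  B2 = {b, e, h}  B3 = {b, e, f}  B4 = {b, c, f}  B5 = {b, c, g}  B6 = {b, d, g}
Tree: B1–B2, B2–B3, B3–B4, B4–B5, B5–B6
Every bag has size at most 3, so the width is 3 − 1 = 2 and tw(G) ≤ 2. The edges b–a–h–e–f–c–g–d–b form a cycle, so G is not a tree and its treewidth is at least 2. Hence tw(G) = 2 exactly.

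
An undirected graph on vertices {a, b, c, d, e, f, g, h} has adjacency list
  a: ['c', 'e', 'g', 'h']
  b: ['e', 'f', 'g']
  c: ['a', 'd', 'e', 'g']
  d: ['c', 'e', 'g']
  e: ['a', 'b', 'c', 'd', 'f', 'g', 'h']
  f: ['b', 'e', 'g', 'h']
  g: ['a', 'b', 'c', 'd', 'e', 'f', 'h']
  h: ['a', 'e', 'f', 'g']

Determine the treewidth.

A width-3 tree decomposition is:
Bags: B1 = {e, f, g, h}  B2 = {a, e, g, h}  B3 = {a, c, e, g}  B4 = {b, e, f, g}  B5 = {c, d, e, g}
Tree: B1–B2, B2–B3, B1–B4, B3–B5
Every bag has size at most 4, so the width is 4 − 1 = 3 and tw(G) ≤ 3. For the lower bound, the 4 vertices {c, d, e, g} are pairwise adjacent, and any tree decomposition puts a clique entirely inside one bag — forcing width ≥ 3. Therefore the treewidth is 3.

3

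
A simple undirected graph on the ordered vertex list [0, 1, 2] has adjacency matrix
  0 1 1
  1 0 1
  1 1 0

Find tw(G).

A width-2 tree decomposition is:
Bags: B1 = {0, 1, 2}
Tree: (single bag)
A single bag containing all 3 vertices is trivially a valid decomposition of width 2. On the other hand G contains the 3-clique {0, 1, 2}. A clique must lie in a single bag of any decomposition, so no decomposition can have width below 2. Hence tw(G) = 2 exactly.

2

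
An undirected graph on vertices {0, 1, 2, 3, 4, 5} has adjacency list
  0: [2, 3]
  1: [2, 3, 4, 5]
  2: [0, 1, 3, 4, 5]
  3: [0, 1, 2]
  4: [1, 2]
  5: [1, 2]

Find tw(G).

A width-2 tree decomposition is:
Bags: B1 = {1, 2, 3}  B2 = {1, 2, 5}  B3 = {0, 2, 3}  B4 = {1, 2, 4}
Tree: B1–B2, B1–B3, B1–B4
The largest bag has 3 vertices, giving width 2; this decomposition certifies tw(G) ≤ 2. On the other hand G contains the 3-clique {0, 2, 3}. A clique must lie in a single bag of any decomposition, so no decomposition can have width below 2. Combining the bounds, tw(G) = 2.

2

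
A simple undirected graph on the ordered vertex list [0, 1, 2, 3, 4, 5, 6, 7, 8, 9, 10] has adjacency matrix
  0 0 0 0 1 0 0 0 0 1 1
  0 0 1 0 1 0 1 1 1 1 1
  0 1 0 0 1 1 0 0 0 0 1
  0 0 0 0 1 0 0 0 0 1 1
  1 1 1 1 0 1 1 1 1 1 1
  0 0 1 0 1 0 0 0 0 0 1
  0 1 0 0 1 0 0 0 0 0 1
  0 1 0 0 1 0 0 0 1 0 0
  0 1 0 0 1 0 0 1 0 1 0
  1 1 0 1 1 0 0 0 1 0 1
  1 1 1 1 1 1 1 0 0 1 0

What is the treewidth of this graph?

3

A width-3 tree decomposition is:
Bags: B1 = {1, 4, 9, 10}  B2 = {1, 4, 6, 10}  B3 = {0, 4, 9, 10}  B4 = {1, 2, 4, 10}  B5 = {3, 4, 9, 10}  B6 = {1, 4, 8, 9}  B7 = {1, 4, 7, 8}  B8 = {2, 4, 5, 10}
Tree: B1–B2, B1–B3, B1–B4, B1–B5, B1–B6, B6–B7, B4–B8
Every bag has size at most 4, so the width is 4 − 1 = 3 and tw(G) ≤ 3. On the other hand G contains the 4-clique {1, 4, 8, 9}. A clique must lie in a single bag of any decomposition, so no decomposition can have width below 3. Combining the bounds, tw(G) = 3.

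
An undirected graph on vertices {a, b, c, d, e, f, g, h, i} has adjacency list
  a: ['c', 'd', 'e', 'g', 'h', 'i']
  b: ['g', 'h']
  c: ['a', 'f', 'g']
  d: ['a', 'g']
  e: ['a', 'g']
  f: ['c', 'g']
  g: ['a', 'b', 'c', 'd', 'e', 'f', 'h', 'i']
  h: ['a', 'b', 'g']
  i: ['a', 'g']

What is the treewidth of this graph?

2

A width-2 tree decomposition is:
Bags: B1 = {a, g, h}  B2 = {a, d, g}  B3 = {a, c, g}  B4 = {b, g, h}  B5 = {a, g, i}  B6 = {a, e, g}  B7 = {c, f, g}
Tree: B1–B2, B1–B3, B1–B4, B3–B5, B1–B6, B3–B7
Each bag holds 3 vertices, so the decomposition has width 2, which upper-bounds the treewidth. Conversely, {a, d, g} is a clique of size 3, and the vertices of any clique must share a bag in every tree decomposition; so some bag has ≥ 3 vertices and tw(G) ≥ 2. Hence tw(G) = 2 exactly.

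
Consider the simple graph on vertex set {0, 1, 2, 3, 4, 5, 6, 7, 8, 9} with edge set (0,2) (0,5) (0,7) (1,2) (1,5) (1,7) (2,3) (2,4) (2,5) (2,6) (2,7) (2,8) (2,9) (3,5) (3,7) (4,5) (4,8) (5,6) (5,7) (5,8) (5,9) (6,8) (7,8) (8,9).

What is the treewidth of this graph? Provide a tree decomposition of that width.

Treewidth 3.
Bags: B1 = {2, 5, 8, 9}  B2 = {2, 5, 6, 8}  B3 = {2, 5, 7, 8}  B4 = {2, 3, 5, 7}  B5 = {1, 2, 5, 7}  B6 = {0, 2, 5, 7}  B7 = {2, 4, 5, 8}
Tree: B1–B2, B1–B3, B3–B4, B3–B5, B5–B6, B3–B7

The largest bag has 4 vertices, giving width 3; this decomposition certifies tw(G) ≤ 3. On the other hand G contains the 4-clique {2, 5, 8, 9}. A clique must lie in a single bag of any decomposition, so no decomposition can have width below 3. Hence tw(G) = 3 exactly.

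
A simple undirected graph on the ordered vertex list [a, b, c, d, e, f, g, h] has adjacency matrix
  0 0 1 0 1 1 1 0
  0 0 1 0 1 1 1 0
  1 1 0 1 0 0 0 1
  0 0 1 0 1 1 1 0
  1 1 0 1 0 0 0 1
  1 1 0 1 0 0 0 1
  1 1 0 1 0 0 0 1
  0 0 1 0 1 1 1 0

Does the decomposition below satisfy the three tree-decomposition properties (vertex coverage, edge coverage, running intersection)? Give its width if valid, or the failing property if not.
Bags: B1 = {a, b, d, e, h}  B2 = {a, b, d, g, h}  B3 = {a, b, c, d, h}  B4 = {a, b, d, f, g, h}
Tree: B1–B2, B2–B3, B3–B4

A tree decomposition must satisfy three properties: every vertex lies in some bag; for every edge, both endpoints lie together in some bag; and for every vertex, the bags containing it form a connected subtree. Here bags containing vertex g are not connected in the tree, so the decomposition is invalid.

No — bags containing vertex g are not connected in the tree.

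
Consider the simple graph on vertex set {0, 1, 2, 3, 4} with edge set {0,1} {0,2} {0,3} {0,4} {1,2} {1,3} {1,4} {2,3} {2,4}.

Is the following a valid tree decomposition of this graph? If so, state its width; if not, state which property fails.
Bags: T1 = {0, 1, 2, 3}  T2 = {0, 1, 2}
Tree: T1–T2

A tree decomposition must satisfy three properties: every vertex lies in some bag; for every edge, both endpoints lie together in some bag; and for every vertex, the bags containing it form a connected subtree. Here vertex 4 appears in no bag, so the decomposition is invalid.

No — vertex 4 appears in no bag.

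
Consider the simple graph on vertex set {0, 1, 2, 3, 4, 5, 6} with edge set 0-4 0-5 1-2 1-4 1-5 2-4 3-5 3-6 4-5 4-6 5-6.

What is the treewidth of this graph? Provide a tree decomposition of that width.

The largest bag has 3 vertices, giving width 2; this decomposition certifies tw(G) ≤ 2. Conversely, {3, 5, 6} is a clique of size 3, and the vertices of any clique must share a bag in every tree decomposition; so some bag has ≥ 3 vertices and tw(G) ≥ 2. The upper and lower bounds meet at 2, so that is the treewidth.

Treewidth 2.
One such decomposition:
Bags: B1 = {0, 4, 5}  B2 = {1, 4, 5}  B3 = {4, 5, 6}  B4 = {3, 5, 6}  B5 = {1, 2, 4}
Tree: B1–B2, B1–B3, B3–B4, B2–B5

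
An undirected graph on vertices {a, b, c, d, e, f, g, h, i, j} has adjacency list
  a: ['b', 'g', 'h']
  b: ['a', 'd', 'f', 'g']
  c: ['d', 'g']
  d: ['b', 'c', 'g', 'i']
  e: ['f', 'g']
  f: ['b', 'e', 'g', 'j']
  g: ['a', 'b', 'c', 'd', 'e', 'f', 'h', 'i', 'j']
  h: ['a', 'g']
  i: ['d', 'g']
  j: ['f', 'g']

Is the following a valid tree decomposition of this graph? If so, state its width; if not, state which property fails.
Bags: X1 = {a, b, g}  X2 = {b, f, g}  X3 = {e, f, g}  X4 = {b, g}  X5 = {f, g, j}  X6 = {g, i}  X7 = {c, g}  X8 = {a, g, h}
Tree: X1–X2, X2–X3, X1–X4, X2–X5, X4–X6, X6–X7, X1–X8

A tree decomposition must satisfy three properties: every vertex lies in some bag; for every edge, both endpoints lie together in some bag; and for every vertex, the bags containing it form a connected subtree. Here vertex d appears in no bag, so the decomposition is invalid.

No — vertex d appears in no bag.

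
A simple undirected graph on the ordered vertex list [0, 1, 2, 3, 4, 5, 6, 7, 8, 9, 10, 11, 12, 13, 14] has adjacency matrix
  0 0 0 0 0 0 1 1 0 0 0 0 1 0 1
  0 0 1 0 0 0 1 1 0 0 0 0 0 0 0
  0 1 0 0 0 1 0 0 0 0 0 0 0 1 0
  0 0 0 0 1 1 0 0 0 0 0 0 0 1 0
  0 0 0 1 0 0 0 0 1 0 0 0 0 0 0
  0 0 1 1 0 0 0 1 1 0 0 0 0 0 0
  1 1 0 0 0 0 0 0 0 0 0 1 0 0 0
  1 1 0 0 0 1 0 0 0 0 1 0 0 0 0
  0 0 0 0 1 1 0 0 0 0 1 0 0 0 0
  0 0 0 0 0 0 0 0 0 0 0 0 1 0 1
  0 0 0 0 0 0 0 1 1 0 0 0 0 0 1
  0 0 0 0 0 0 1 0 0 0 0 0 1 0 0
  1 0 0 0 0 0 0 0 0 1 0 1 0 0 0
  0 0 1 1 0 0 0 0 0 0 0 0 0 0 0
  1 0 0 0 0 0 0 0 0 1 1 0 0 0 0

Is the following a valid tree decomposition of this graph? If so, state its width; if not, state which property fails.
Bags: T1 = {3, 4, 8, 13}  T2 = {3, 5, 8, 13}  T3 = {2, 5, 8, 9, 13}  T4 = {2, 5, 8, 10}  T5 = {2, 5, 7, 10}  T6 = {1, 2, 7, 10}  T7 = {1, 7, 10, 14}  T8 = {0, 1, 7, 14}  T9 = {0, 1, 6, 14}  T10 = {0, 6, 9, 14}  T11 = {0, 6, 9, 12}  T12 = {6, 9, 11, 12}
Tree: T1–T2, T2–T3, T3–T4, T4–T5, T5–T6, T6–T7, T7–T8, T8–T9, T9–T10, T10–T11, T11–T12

No — bags containing vertex 9 are not connected in the tree.

A tree decomposition must satisfy three properties: every vertex lies in some bag; for every edge, both endpoints lie together in some bag; and for every vertex, the bags containing it form a connected subtree. Here bags containing vertex 9 are not connected in the tree, so the decomposition is invalid.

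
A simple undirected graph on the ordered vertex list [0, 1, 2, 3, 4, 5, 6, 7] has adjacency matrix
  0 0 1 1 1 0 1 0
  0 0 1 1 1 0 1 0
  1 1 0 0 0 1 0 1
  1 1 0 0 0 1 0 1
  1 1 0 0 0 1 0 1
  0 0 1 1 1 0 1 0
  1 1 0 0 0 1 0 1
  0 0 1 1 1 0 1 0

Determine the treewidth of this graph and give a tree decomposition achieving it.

Treewidth 4.
One such decomposition:
Bags: B1 = {1, 2, 3, 4, 6}  B2 = {2, 3, 4, 6, 7}  B3 = {2, 3, 4, 5, 6}  B4 = {0, 2, 3, 4, 6}
Tree: B1–B2, B2–B3, B3–B4

Every bag has size at most 5, so the width is 5 − 1 = 4 and tw(G) ≤ 4. For the lower bound: the 5 vertex sets {1,4}, {3,7}, {5,6}, {2}, {0} are disjoint, each induces a connected subgraph, and every pair is joined by at least one edge of G. Contracting each set to a single vertex therefore yields K_{5} as a minor, and since treewidth is minor-monotone, tw(G) ≥ tw(K_{5}) = 4. Combining the bounds, tw(G) = 4.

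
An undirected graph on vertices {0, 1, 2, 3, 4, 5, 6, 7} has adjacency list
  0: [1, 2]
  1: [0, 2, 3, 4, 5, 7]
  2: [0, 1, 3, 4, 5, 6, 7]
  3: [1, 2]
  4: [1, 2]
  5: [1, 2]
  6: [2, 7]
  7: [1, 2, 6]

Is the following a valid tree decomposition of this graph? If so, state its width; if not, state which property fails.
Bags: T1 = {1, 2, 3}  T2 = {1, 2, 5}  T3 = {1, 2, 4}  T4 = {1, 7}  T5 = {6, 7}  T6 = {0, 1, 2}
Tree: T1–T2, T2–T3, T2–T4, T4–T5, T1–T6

No — edge (2,7) lies in no bag.

A tree decomposition must satisfy three properties: every vertex lies in some bag; for every edge, both endpoints lie together in some bag; and for every vertex, the bags containing it form a connected subtree. Here edge (2,7) lies in no bag, so the decomposition is invalid.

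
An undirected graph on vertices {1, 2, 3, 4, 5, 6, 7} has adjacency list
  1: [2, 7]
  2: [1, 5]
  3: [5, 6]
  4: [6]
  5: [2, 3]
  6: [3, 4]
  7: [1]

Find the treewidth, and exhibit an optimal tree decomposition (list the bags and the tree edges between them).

Treewidth 1.
One such decomposition:
Bags: B1 = {1, 7}  B2 = {1, 2}  B3 = {2, 5}  B4 = {3, 5}  B5 = {3, 6}  B6 = {4, 6}
Tree: B1–B2, B2–B3, B3–B4, B4–B5, B5–B6

Each bag holds 2 vertices, so the decomposition has width 1, which upper-bounds the treewidth. Since G has at least one edge (e.g. 7–1), it is not an edgeless graph, so tw(G) ≥ 1. Therefore the treewidth is 1.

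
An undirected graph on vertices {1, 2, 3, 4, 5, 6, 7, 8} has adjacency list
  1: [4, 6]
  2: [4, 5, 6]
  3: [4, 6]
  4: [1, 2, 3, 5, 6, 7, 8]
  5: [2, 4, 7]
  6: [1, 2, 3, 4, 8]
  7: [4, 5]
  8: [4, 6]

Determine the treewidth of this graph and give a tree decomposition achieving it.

Treewidth 2.
One such decomposition:
Bags: B1 = {2, 4, 6}  B2 = {3, 4, 6}  B3 = {2, 4, 5}  B4 = {4, 6, 8}  B5 = {4, 5, 7}  B6 = {1, 4, 6}
Tree: B1–B2, B1–B3, B2–B4, B3–B5, B1–B6

The largest bag has 3 vertices, giving width 2; this decomposition certifies tw(G) ≤ 2. On the other hand G contains the 3-clique {2, 4, 5}. A clique must lie in a single bag of any decomposition, so no decomposition can have width below 2. The upper and lower bounds meet at 2, so that is the treewidth.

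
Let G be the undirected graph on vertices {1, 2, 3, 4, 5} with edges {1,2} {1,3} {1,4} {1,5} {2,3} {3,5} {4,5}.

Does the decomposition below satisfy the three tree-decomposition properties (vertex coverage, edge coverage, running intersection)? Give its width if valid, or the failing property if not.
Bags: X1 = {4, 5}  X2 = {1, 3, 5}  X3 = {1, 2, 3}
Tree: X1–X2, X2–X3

A tree decomposition must satisfy three properties: every vertex lies in some bag; for every edge, both endpoints lie together in some bag; and for every vertex, the bags containing it form a connected subtree. Here edge (1,4) lies in no bag, so the decomposition is invalid.

No — edge (1,4) lies in no bag.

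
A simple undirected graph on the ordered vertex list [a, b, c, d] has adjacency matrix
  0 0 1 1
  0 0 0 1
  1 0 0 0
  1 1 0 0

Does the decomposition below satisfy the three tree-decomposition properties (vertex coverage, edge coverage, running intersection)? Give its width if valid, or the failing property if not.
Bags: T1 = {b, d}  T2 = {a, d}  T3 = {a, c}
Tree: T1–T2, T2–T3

Yes; width 1.

Every vertex of G appears in some bag (union = {a, b, c, d}); every edge is covered by a bag; and for each vertex v the set of bags containing v is connected in the bag tree. The decomposition is therefore valid. The largest bag has 2 vertices, so the width is 1.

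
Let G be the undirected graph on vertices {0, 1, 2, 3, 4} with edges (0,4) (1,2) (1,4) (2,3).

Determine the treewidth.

1

A width-1 tree decomposition is:
Bags: B1 = {2, 3}  B2 = {1, 2}  B3 = {1, 4}  B4 = {0, 4}
Tree: B1–B2, B2–B3, B3–B4
The largest bag has 2 vertices, giving width 1; this decomposition certifies tw(G) ≤ 1. G has an edge, so its treewidth is at least 1. Hence tw(G) = 1 exactly.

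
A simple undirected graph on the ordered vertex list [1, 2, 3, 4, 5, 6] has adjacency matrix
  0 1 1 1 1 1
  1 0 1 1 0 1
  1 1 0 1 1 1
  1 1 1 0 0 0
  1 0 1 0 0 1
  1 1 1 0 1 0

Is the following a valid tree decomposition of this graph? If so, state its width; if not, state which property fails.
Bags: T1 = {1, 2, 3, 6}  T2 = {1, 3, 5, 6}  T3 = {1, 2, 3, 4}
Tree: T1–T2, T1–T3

Every vertex of G appears in some bag (union = {1, 2, 3, 4, 5, 6}); every edge is covered by a bag; and for each vertex v the set of bags containing v is connected in the bag tree. The decomposition is therefore valid. The largest bag has 4 vertices, so the width is 3.

Yes; width 3.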